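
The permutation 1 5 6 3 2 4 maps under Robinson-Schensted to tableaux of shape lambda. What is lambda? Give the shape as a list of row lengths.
[3, 2, 1]

Row-insert each entry into an empty tableau.

After inserting 1: P = [[1]].
After inserting 5: P = [[1, 5]].
After inserting 6: P = [[1, 5, 6]].
After inserting 3: P = [[1, 3, 6], [5]].
After inserting 2: P = [[1, 2, 6], [3], [5]].
After inserting 4: P = [[1, 2, 4], [3, 6], [5]].

The final insertion tableau P = [[1, 2, 4], [3, 6], [5]] has shape [3, 2, 1].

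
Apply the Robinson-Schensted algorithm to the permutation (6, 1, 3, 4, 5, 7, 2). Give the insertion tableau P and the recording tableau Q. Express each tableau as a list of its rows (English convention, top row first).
P = [[1, 2, 4, 5, 7], [3], [6]], Q = [[1, 3, 4, 5, 6], [2], [7]]

Insert each entry of the permutation into P by Schensted row insertion, recording in Q the position of each new cell.

After inserting 6: P = [[6]].
After inserting 1: P = [[1], [6]].
After inserting 3: P = [[1, 3], [6]].
After inserting 4: P = [[1, 3, 4], [6]].
After inserting 5: P = [[1, 3, 4, 5], [6]].
After inserting 7: P = [[1, 3, 4, 5, 7], [6]].
After inserting 2: P = [[1, 2, 4, 5, 7], [3], [6]].

So P = [[1, 2, 4, 5, 7], [3], [6]], Q = [[1, 3, 4, 5, 6], [2], [7]].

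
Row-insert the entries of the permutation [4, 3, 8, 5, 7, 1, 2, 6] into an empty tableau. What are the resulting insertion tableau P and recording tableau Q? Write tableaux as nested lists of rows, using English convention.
Insert each entry of the permutation into P by Schensted row insertion, recording in Q the position of each new cell.

Insert 4: appended to row 1. P = [[4]].
Insert 3: 3 bumps 4 from row 1; 4 starts row 2. P = [[3], [4]].
Insert 8: appended to row 1. P = [[3, 8], [4]].
Insert 5: 5 bumps 8 from row 1; 8 appends to row 2. P = [[3, 5], [4, 8]].
Insert 7: appended to row 1. P = [[3, 5, 7], [4, 8]].
Insert 1: 1 bumps 3 from row 1; 3 bumps 4 from row 2; 4 starts row 3. P = [[1, 5, 7], [3, 8], [4]].
Insert 2: 2 bumps 5 from row 1; 5 bumps 8 from row 2; 8 appends to row 3. P = [[1, 2, 7], [3, 5], [4, 8]].
Insert 6: 6 bumps 7 from row 1; 7 appends to row 2. P = [[1, 2, 6], [3, 5, 7], [4, 8]].

So P = [[1, 2, 6], [3, 5, 7], [4, 8]], Q = [[1, 3, 5], [2, 4, 8], [6, 7]].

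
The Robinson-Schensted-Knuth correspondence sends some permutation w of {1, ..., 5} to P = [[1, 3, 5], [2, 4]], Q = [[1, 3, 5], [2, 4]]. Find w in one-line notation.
Reverse the RSK construction: for i from n down to 1, find the cell of Q containing i, remove the entry at that cell from P, and reverse-bump it up through P; the value ejected from row 1 is w(i).

Step i=5: Q has 5 at row 1, column 3; remove that cell from P, ejecting 5. So w(5) = 5. P is now [[1, 3], [2, 4]].
Step i=4: Q has 4 at row 2, column 2; remove 4 from row 2 of P and reverse-bump: 4 enters row 1 and ejects 3. So w(4) = 3. P is now [[1, 4], [2]].
Step i=3: Q has 3 at row 1, column 2; remove that cell from P, ejecting 4. So w(3) = 4. P is now [[1], [2]].
Step i=2: Q has 2 at row 2, column 1; remove 2 from row 2 of P and reverse-bump: 2 enters row 1 and ejects 1. So w(2) = 1. P is now [[2]].
Step i=1: Q has 1 at row 1, column 1; remove that cell from P, ejecting 2. So w(1) = 2. P is now [].

So w = 2 1 4 3 5.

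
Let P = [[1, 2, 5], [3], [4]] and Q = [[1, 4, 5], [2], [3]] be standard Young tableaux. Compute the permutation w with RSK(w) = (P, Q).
Reverse the RSK construction: for i from n down to 1, find the cell of Q containing i, remove the entry at that cell from P, and reverse-bump it up through P; the value ejected from row 1 is w(i).

Step i=5: Q has 5 at row 1, column 3; remove that cell from P, ejecting 5. So w(5) = 5. P is now [[1, 2], [3], [4]].
Step i=4: Q has 4 at row 1, column 2; remove that cell from P, ejecting 2. So w(4) = 2. P is now [[1], [3], [4]].
Step i=3: Q has 3 at row 3, column 1; remove 4 from row 3 of P and reverse-bump: 4 enters row 2 and ejects 3; 3 enters row 1 and ejects 1. So w(3) = 1. P is now [[3], [4]].
Step i=2: Q has 2 at row 2, column 1; remove 4 from row 2 of P and reverse-bump: 4 enters row 1 and ejects 3. So w(2) = 3. P is now [[4]].
Step i=1: Q has 1 at row 1, column 1; remove that cell from P, ejecting 4. So w(1) = 4. P is now [].

So w = 4 3 1 2 5.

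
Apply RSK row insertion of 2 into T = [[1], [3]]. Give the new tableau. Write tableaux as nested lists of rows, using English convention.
[[1, 2], [3]]

2 is larger than every entry of row 1, so it is appended to row 1. The new tableau is [[1, 2], [3]].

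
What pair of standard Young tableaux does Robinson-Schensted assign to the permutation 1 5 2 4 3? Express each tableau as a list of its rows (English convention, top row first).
P = [[1, 2, 3], [4], [5]], Q = [[1, 2, 4], [3], [5]]

Insert each entry of the permutation into P by Schensted row insertion, recording in Q the position of each new cell.

Insert 1: appended to row 1. P = [[1]], Q = [[1]].
Insert 5: appended to row 1. P = [[1, 5]], Q = [[1, 2]].
Insert 2: 2 bumps 5 from row 1; 5 starts row 2. P = [[1, 2], [5]], Q = [[1, 2], [3]].
Insert 4: appended to row 1. P = [[1, 2, 4], [5]], Q = [[1, 2, 4], [3]].
Insert 3: 3 bumps 4 from row 1; 4 bumps 5 from row 2; 5 starts row 3. P = [[1, 2, 3], [4], [5]], Q = [[1, 2, 4], [3], [5]].

So P = [[1, 2, 3], [4], [5]], Q = [[1, 2, 4], [3], [5]].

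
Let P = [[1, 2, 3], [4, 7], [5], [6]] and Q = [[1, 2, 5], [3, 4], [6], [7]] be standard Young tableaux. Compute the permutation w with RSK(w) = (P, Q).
Reverse the RSK construction: for i from n down to 1, find the cell of Q containing i, remove the entry at that cell from P, and reverse-bump it up through P; the value ejected from row 1 is w(i).

Step i=7: Q has 7 at row 4, column 1; remove 6 from row 4 of P and reverse-bump: 6 enters row 3 and ejects 5; 5 enters row 2 and ejects 4; 4 enters row 1 and ejects 3. So w(7) = 3. P is now [[1, 2, 4], [5, 7], [6]].
Step i=6: Q has 6 at row 3, column 1; remove 6 from row 3 of P and reverse-bump: 6 enters row 2 and ejects 5; 5 enters row 1 and ejects 4. So w(6) = 4. P is now [[1, 2, 5], [6, 7]].
Step i=5: Q has 5 at row 1, column 3; remove that cell from P, ejecting 5. So w(5) = 5. P is now [[1, 2], [6, 7]].
Step i=4: Q has 4 at row 2, column 2; remove 7 from row 2 of P and reverse-bump: 7 enters row 1 and ejects 2. So w(4) = 2. P is now [[1, 7], [6]].
Step i=3: Q has 3 at row 2, column 1; remove 6 from row 2 of P and reverse-bump: 6 enters row 1 and ejects 1. So w(3) = 1. P is now [[6, 7]].
Step i=2: Q has 2 at row 1, column 2; remove that cell from P, ejecting 7. So w(2) = 7. P is now [[6]].
Step i=1: Q has 1 at row 1, column 1; remove that cell from P, ejecting 6. So w(1) = 6. P is now [].

So w = 6 7 1 2 5 4 3.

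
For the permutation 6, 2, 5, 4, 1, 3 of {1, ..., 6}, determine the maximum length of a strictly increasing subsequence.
2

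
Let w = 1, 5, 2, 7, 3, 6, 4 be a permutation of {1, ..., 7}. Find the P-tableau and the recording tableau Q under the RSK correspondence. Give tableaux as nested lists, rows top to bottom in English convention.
P = [[1, 2, 3, 4], [5, 6], [7]], Q = [[1, 2, 4, 6], [3, 5], [7]]

Insert each entry of the permutation into P by Schensted row insertion, recording in Q the position of each new cell.

Insert 1: appended to row 1. P = [[1]].
Insert 5: appended to row 1. P = [[1, 5]].
Insert 2: 2 bumps 5 from row 1; 5 starts row 2. P = [[1, 2], [5]].
Insert 7: appended to row 1. P = [[1, 2, 7], [5]].
Insert 3: 3 bumps 7 from row 1; 7 appends to row 2. P = [[1, 2, 3], [5, 7]].
Insert 6: appended to row 1. P = [[1, 2, 3, 6], [5, 7]].
Insert 4: 4 bumps 6 from row 1; 6 bumps 7 from row 2; 7 starts row 3. P = [[1, 2, 3, 4], [5, 6], [7]].

So P = [[1, 2, 3, 4], [5, 6], [7]], Q = [[1, 2, 4, 6], [3, 5], [7]].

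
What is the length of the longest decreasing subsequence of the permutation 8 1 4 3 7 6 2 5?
4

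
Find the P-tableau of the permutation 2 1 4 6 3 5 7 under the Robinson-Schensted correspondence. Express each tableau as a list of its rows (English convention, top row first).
P = [[1, 3, 5, 7], [2, 4, 6]]

After inserting 2: P = [[2]].
After inserting 1: P = [[1], [2]].
After inserting 4: P = [[1, 4], [2]].
After inserting 6: P = [[1, 4, 6], [2]].
After inserting 3: P = [[1, 3, 6], [2, 4]].
After inserting 5: P = [[1, 3, 5], [2, 4, 6]].
After inserting 7: P = [[1, 3, 5, 7], [2, 4, 6]].

So P = [[1, 3, 5, 7], [2, 4, 6]].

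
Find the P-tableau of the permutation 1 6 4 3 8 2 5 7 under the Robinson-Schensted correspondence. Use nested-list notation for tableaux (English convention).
Insert 1: appended to row 1. P = [[1]].
Insert 6: appended to row 1. P = [[1, 6]].
Insert 4: 4 bumps 6 from row 1; 6 starts row 2. P = [[1, 4], [6]].
Insert 3: 3 bumps 4 from row 1; 4 bumps 6 from row 2; 6 starts row 3. P = [[1, 3], [4], [6]].
Insert 8: appended to row 1. P = [[1, 3, 8], [4], [6]].
Insert 2: 2 bumps 3 from row 1; 3 bumps 4 from row 2; 4 bumps 6 from row 3; 6 starts row 4. P = [[1, 2, 8], [3], [4], [6]].
Insert 5: 5 bumps 8 from row 1; 8 appends to row 2. P = [[1, 2, 5], [3, 8], [4], [6]].
Insert 7: appended to row 1. P = [[1, 2, 5, 7], [3, 8], [4], [6]].

So P = [[1, 2, 5, 7], [3, 8], [4], [6]].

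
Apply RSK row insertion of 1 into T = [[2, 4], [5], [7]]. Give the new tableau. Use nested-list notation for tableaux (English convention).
[[1, 4], [2], [5], [7]]

In row 1, 1 replaces 2 (the leftmost entry greater than 1); 2 is bumped to row 2. In row 2, 2 replaces 5 (the leftmost entry greater than 2); 5 is bumped to row 3. In row 3, 5 replaces 7 (the leftmost entry greater than 5); 7 is bumped to row 4. 7 starts a new row 4. The new tableau is [[1, 4], [2], [5], [7]].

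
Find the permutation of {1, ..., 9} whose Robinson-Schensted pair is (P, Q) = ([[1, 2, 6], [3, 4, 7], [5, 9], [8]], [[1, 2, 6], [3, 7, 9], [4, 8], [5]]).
Reverse the RSK construction: for i from n down to 1, find the cell of Q containing i, remove the entry at that cell from P, and reverse-bump it up through P; the value ejected from row 1 is w(i).

Step i=9: Q has 9 at row 2, column 3; remove 7 from row 2 of P and reverse-bump: 7 enters row 1 and ejects 6. So w(9) = 6. P is now [[1, 2, 7], [3, 4], [5, 9], [8]].
Step i=8: Q has 8 at row 3, column 2; remove 9 from row 3 of P and reverse-bump: 9 enters row 2 and ejects 4; 4 enters row 1 and ejects 2. So w(8) = 2. P is now [[1, 4, 7], [3, 9], [5], [8]].
Step i=7: Q has 7 at row 2, column 2; remove 9 from row 2 of P and reverse-bump: 9 enters row 1 and ejects 7. So w(7) = 7. P is now [[1, 4, 9], [3], [5], [8]].
Step i=6: Q has 6 at row 1, column 3; remove that cell from P, ejecting 9. So w(6) = 9. P is now [[1, 4], [3], [5], [8]].
Step i=5: Q has 5 at row 4, column 1; remove 8 from row 4 of P and reverse-bump: 8 enters row 3 and ejects 5; 5 enters row 2 and ejects 3; 3 enters row 1 and ejects 1. So w(5) = 1. P is now [[3, 4], [5], [8]].
Step i=4: Q has 4 at row 3, column 1; remove 8 from row 3 of P and reverse-bump: 8 enters row 2 and ejects 5; 5 enters row 1 and ejects 4. So w(4) = 4. P is now [[3, 5], [8]].
Step i=3: Q has 3 at row 2, column 1; remove 8 from row 2 of P and reverse-bump: 8 enters row 1 and ejects 5. So w(3) = 5. P is now [[3, 8]].
Step i=2: Q has 2 at row 1, column 2; remove that cell from P, ejecting 8. So w(2) = 8. P is now [[3]].
Step i=1: Q has 1 at row 1, column 1; remove that cell from P, ejecting 3. So w(1) = 3. P is now [].

So w = 3 8 5 4 1 9 7 2 6.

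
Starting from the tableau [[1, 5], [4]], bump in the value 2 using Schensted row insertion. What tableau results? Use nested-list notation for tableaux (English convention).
[[1, 2], [4, 5]]

In row 1, 2 replaces 5 (the leftmost entry greater than 2); 5 is bumped to row 2. 5 is appended to row 2. The new tableau is [[1, 2], [4, 5]].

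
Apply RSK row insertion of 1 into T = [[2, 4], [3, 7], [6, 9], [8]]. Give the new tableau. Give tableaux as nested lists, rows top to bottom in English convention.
In row 1, 1 replaces 2 (the leftmost entry greater than 1); 2 is bumped to row 2. In row 2, 2 replaces 3 (the leftmost entry greater than 2); 3 is bumped to row 3. In row 3, 3 replaces 6 (the leftmost entry greater than 3); 6 is bumped to row 4. In row 4, 6 replaces 8 (the leftmost entry greater than 6); 8 is bumped to row 5. 8 starts a new row 5. The new tableau is [[1, 4], [2, 7], [3, 9], [6], [8]].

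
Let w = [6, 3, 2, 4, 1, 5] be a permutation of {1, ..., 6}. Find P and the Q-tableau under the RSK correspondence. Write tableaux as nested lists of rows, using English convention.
Insert each entry of the permutation into P by Schensted row insertion, recording in Q the position of each new cell.

Insert 6: appended to row 1. P = [[6]].
Insert 3: 3 bumps 6 from row 1; 6 starts row 2. P = [[3], [6]].
Insert 2: 2 bumps 3 from row 1; 3 bumps 6 from row 2; 6 starts row 3. P = [[2], [3], [6]].
Insert 4: appended to row 1. P = [[2, 4], [3], [6]].
Insert 1: 1 bumps 2 from row 1; 2 bumps 3 from row 2; 3 bumps 6 from row 3; 6 starts row 4. P = [[1, 4], [2], [3], [6]].
Insert 5: appended to row 1. P = [[1, 4, 5], [2], [3], [6]].

So P = [[1, 4, 5], [2], [3], [6]], Q = [[1, 4, 6], [2], [3], [5]].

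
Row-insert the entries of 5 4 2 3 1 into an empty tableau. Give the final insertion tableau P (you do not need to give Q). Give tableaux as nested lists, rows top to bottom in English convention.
Insert 5: appended to row 1. P = [[5]].
Insert 4: 4 bumps 5 from row 1; 5 starts row 2. P = [[4], [5]].
Insert 2: 2 bumps 4 from row 1; 4 bumps 5 from row 2; 5 starts row 3. P = [[2], [4], [5]].
Insert 3: appended to row 1. P = [[2, 3], [4], [5]].
Insert 1: 1 bumps 2 from row 1; 2 bumps 4 from row 2; 4 bumps 5 from row 3; 5 starts row 4. P = [[1, 3], [2], [4], [5]].

So P = [[1, 3], [2], [4], [5]].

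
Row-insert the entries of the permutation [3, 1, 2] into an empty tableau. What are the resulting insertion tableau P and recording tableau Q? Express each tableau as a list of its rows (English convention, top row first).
P = [[1, 2], [3]], Q = [[1, 3], [2]]

Insert each entry of the permutation into P by Schensted row insertion, recording in Q the position of each new cell.

After inserting 3: P = [[3]].
After inserting 1: P = [[1], [3]].
After inserting 2: P = [[1, 2], [3]].

So P = [[1, 2], [3]], Q = [[1, 3], [2]].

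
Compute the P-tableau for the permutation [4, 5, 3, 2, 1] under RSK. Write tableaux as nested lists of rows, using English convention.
Insert 4: appended to row 1. P = [[4]].
Insert 5: appended to row 1. P = [[4, 5]].
Insert 3: 3 bumps 4 from row 1; 4 starts row 2. P = [[3, 5], [4]].
Insert 2: 2 bumps 3 from row 1; 3 bumps 4 from row 2; 4 starts row 3. P = [[2, 5], [3], [4]].
Insert 1: 1 bumps 2 from row 1; 2 bumps 3 from row 2; 3 bumps 4 from row 3; 4 starts row 4. P = [[1, 5], [2], [3], [4]].

So P = [[1, 5], [2], [3], [4]].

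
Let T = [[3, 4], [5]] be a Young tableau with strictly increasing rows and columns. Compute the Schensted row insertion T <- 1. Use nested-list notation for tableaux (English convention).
[[1, 4], [3], [5]]

In row 1, 1 replaces 3 (the leftmost entry greater than 1); 3 is bumped to row 2. In row 2, 3 replaces 5 (the leftmost entry greater than 3); 5 is bumped to row 3. 5 starts a new row 3. The new tableau is [[1, 4], [3], [5]].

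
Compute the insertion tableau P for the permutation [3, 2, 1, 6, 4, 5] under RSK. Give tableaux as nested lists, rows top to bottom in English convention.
Insert 3: appended to row 1. P = [[3]].
Insert 2: 2 bumps 3 from row 1; 3 starts row 2. P = [[2], [3]].
Insert 1: 1 bumps 2 from row 1; 2 bumps 3 from row 2; 3 starts row 3. P = [[1], [2], [3]].
Insert 6: appended to row 1. P = [[1, 6], [2], [3]].
Insert 4: 4 bumps 6 from row 1; 6 appends to row 2. P = [[1, 4], [2, 6], [3]].
Insert 5: appended to row 1. P = [[1, 4, 5], [2, 6], [3]].

So P = [[1, 4, 5], [2, 6], [3]].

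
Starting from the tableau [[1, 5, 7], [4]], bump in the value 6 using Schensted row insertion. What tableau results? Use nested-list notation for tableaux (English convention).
In row 1, 6 replaces 7 (the leftmost entry greater than 6); 7 is bumped to row 2. 7 is appended to row 2. The new tableau is [[1, 5, 6], [4, 7]].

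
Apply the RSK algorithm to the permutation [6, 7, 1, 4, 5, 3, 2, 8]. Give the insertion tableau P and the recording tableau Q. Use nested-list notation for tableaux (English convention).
P = [[1, 2, 5, 8], [3, 7], [4], [6]], Q = [[1, 2, 5, 8], [3, 4], [6], [7]]

Insert each entry of the permutation into P by Schensted row insertion, recording in Q the position of each new cell.

After inserting 6: P = [[6]].
After inserting 7: P = [[6, 7]].
After inserting 1: P = [[1, 7], [6]].
After inserting 4: P = [[1, 4], [6, 7]].
After inserting 5: P = [[1, 4, 5], [6, 7]].
After inserting 3: P = [[1, 3, 5], [4, 7], [6]].
After inserting 2: P = [[1, 2, 5], [3, 7], [4], [6]].
After inserting 8: P = [[1, 2, 5, 8], [3, 7], [4], [6]].

So P = [[1, 2, 5, 8], [3, 7], [4], [6]], Q = [[1, 2, 5, 8], [3, 4], [6], [7]].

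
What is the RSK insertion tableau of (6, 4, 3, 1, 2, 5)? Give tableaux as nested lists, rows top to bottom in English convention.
After inserting 6: P = [[6]].
After inserting 4: P = [[4], [6]].
After inserting 3: P = [[3], [4], [6]].
After inserting 1: P = [[1], [3], [4], [6]].
After inserting 2: P = [[1, 2], [3], [4], [6]].
After inserting 5: P = [[1, 2, 5], [3], [4], [6]].

So P = [[1, 2, 5], [3], [4], [6]].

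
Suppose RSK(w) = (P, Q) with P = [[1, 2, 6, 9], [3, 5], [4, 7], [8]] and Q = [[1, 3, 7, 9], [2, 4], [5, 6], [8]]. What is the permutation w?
Reverse RSK: for i = n, n-1, ..., 1, locate i in Q, remove the corresponding corner cell from P, and reverse-bump its entry up through P; the value ejected from row 1 is w(i).

So w = 4 3 8 7 1 5 6 2 9.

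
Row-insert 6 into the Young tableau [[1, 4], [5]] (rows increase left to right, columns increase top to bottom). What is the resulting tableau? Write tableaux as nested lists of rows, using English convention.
[[1, 4, 6], [5]]

6 is larger than every entry of row 1, so it is appended to row 1. The new tableau is [[1, 4, 6], [5]].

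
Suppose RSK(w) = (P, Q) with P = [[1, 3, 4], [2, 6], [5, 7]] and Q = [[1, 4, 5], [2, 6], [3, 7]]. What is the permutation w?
5 2 1 3 7 6 4

Reverse the RSK construction: for i from n down to 1, find the cell of Q containing i, remove the entry at that cell from P, and reverse-bump it up through P; the value ejected from row 1 is w(i).

Step i=7: Q has 7 at row 3, column 2; remove 7 from row 3 of P and reverse-bump: 7 enters row 2 and ejects 6; 6 enters row 1 and ejects 4. So w(7) = 4. P is now [[1, 3, 6], [2, 7], [5]].
Step i=6: Q has 6 at row 2, column 2; remove 7 from row 2 of P and reverse-bump: 7 enters row 1 and ejects 6. So w(6) = 6. P is now [[1, 3, 7], [2], [5]].
Step i=5: Q has 5 at row 1, column 3; remove that cell from P, ejecting 7. So w(5) = 7. P is now [[1, 3], [2], [5]].
Step i=4: Q has 4 at row 1, column 2; remove that cell from P, ejecting 3. So w(4) = 3. P is now [[1], [2], [5]].
Step i=3: Q has 3 at row 3, column 1; remove 5 from row 3 of P and reverse-bump: 5 enters row 2 and ejects 2; 2 enters row 1 and ejects 1. So w(3) = 1. P is now [[2], [5]].
Step i=2: Q has 2 at row 2, column 1; remove 5 from row 2 of P and reverse-bump: 5 enters row 1 and ejects 2. So w(2) = 2. P is now [[5]].
Step i=1: Q has 1 at row 1, column 1; remove that cell from P, ejecting 5. So w(1) = 5. P is now [].

So w = 5 2 1 3 7 6 4.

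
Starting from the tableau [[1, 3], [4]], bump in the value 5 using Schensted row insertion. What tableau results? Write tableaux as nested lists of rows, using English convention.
[[1, 3, 5], [4]]

5 is larger than every entry of row 1, so it is appended to row 1. The new tableau is [[1, 3, 5], [4]].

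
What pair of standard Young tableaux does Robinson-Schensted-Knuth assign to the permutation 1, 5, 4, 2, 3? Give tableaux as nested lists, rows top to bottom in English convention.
Insert each entry of the permutation into P by Schensted row insertion, recording in Q the position of each new cell.

Insert 1: appended to row 1. P = [[1]].
Insert 5: appended to row 1. P = [[1, 5]].
Insert 4: 4 bumps 5 from row 1; 5 starts row 2. P = [[1, 4], [5]].
Insert 2: 2 bumps 4 from row 1; 4 bumps 5 from row 2; 5 starts row 3. P = [[1, 2], [4], [5]].
Insert 3: appended to row 1. P = [[1, 2, 3], [4], [5]].

So P = [[1, 2, 3], [4], [5]], Q = [[1, 2, 5], [3], [4]].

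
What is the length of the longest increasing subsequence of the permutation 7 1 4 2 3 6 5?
4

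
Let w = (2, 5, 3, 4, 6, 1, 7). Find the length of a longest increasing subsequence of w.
5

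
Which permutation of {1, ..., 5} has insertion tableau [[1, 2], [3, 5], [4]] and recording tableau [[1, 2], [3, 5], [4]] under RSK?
4 5 3 1 2

Reverse the RSK construction: for i from n down to 1, find the cell of Q containing i, remove the entry at that cell from P, and reverse-bump it up through P; the value ejected from row 1 is w(i).

Step i=5: Q has 5 at row 2, column 2; remove 5 from row 2 of P and reverse-bump: 5 enters row 1 and ejects 2. So w(5) = 2. P is now [[1, 5], [3], [4]].
Step i=4: Q has 4 at row 3, column 1; remove 4 from row 3 of P and reverse-bump: 4 enters row 2 and ejects 3; 3 enters row 1 and ejects 1. So w(4) = 1. P is now [[3, 5], [4]].
Step i=3: Q has 3 at row 2, column 1; remove 4 from row 2 of P and reverse-bump: 4 enters row 1 and ejects 3. So w(3) = 3. P is now [[4, 5]].
Step i=2: Q has 2 at row 1, column 2; remove that cell from P, ejecting 5. So w(2) = 5. P is now [[4]].
Step i=1: Q has 1 at row 1, column 1; remove that cell from P, ejecting 4. So w(1) = 4. P is now [].

So w = 4 5 3 1 2.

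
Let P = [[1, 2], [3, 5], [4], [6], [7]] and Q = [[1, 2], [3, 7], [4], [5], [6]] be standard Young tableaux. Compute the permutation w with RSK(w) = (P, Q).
4 7 6 5 3 1 2

Reverse the RSK construction: for i from n down to 1, find the cell of Q containing i, remove the entry at that cell from P, and reverse-bump it up through P; the value ejected from row 1 is w(i).

Step i=7: Q has 7 at row 2, column 2; remove 5 from row 2 of P and reverse-bump: 5 enters row 1 and ejects 2. So w(7) = 2. P is now [[1, 5], [3], [4], [6], [7]].
Step i=6: Q has 6 at row 5, column 1; remove 7 from row 5 of P and reverse-bump: 7 enters row 4 and ejects 6; 6 enters row 3 and ejects 4; 4 enters row 2 and ejects 3; 3 enters row 1 and ejects 1. So w(6) = 1. P is now [[3, 5], [4], [6], [7]].
Step i=5: Q has 5 at row 4, column 1; remove 7 from row 4 of P and reverse-bump: 7 enters row 3 and ejects 6; 6 enters row 2 and ejects 4; 4 enters row 1 and ejects 3. So w(5) = 3. P is now [[4, 5], [6], [7]].
Step i=4: Q has 4 at row 3, column 1; remove 7 from row 3 of P and reverse-bump: 7 enters row 2 and ejects 6; 6 enters row 1 and ejects 5. So w(4) = 5. P is now [[4, 6], [7]].
Step i=3: Q has 3 at row 2, column 1; remove 7 from row 2 of P and reverse-bump: 7 enters row 1 and ejects 6. So w(3) = 6. P is now [[4, 7]].
Step i=2: Q has 2 at row 1, column 2; remove that cell from P, ejecting 7. So w(2) = 7. P is now [[4]].
Step i=1: Q has 1 at row 1, column 1; remove that cell from P, ejecting 4. So w(1) = 4. P is now [].

So w = 4 7 6 5 3 1 2.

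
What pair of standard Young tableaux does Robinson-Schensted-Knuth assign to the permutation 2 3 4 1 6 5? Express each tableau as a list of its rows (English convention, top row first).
Insert each entry of the permutation into P by Schensted row insertion, recording in Q the position of each new cell.

Insert 2: appended to row 1. P = [[2]], Q = [[1]].
Insert 3: appended to row 1. P = [[2, 3]], Q = [[1, 2]].
Insert 4: appended to row 1. P = [[2, 3, 4]], Q = [[1, 2, 3]].
Insert 1: 1 bumps 2 from row 1; 2 starts row 2. P = [[1, 3, 4], [2]], Q = [[1, 2, 3], [4]].
Insert 6: appended to row 1. P = [[1, 3, 4, 6], [2]], Q = [[1, 2, 3, 5], [4]].
Insert 5: 5 bumps 6 from row 1; 6 appends to row 2. P = [[1, 3, 4, 5], [2, 6]], Q = [[1, 2, 3, 5], [4, 6]].

So P = [[1, 3, 4, 5], [2, 6]], Q = [[1, 2, 3, 5], [4, 6]].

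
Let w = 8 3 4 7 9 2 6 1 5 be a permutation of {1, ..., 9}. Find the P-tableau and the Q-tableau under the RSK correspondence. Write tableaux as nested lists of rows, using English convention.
P = [[1, 4, 5, 9], [2, 6], [3, 7], [8]], Q = [[1, 3, 4, 5], [2, 7], [6, 9], [8]]

Insert each entry of the permutation into P by Schensted row insertion, recording in Q the position of each new cell.

Insert 8: appended to row 1. P = [[8]].
Insert 3: 3 bumps 8 from row 1; 8 starts row 2. P = [[3], [8]].
Insert 4: appended to row 1. P = [[3, 4], [8]].
Insert 7: appended to row 1. P = [[3, 4, 7], [8]].
Insert 9: appended to row 1. P = [[3, 4, 7, 9], [8]].
Insert 2: 2 bumps 3 from row 1; 3 bumps 8 from row 2; 8 starts row 3. P = [[2, 4, 7, 9], [3], [8]].
Insert 6: 6 bumps 7 from row 1; 7 appends to row 2. P = [[2, 4, 6, 9], [3, 7], [8]].
Insert 1: 1 bumps 2 from row 1; 2 bumps 3 from row 2; 3 bumps 8 from row 3; 8 starts row 4. P = [[1, 4, 6, 9], [2, 7], [3], [8]].
Insert 5: 5 bumps 6 from row 1; 6 bumps 7 from row 2; 7 appends to row 3. P = [[1, 4, 5, 9], [2, 6], [3, 7], [8]].

So P = [[1, 4, 5, 9], [2, 6], [3, 7], [8]], Q = [[1, 3, 4, 5], [2, 7], [6, 9], [8]].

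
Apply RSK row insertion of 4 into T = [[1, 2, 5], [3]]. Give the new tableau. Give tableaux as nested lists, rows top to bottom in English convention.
[[1, 2, 4], [3, 5]]

In row 1, 4 replaces 5 (the leftmost entry greater than 4); 5 is bumped to row 2. 5 is appended to row 2. The new tableau is [[1, 2, 4], [3, 5]].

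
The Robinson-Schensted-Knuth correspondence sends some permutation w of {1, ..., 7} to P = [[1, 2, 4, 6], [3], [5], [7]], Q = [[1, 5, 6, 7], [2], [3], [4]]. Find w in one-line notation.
Reverse the RSK construction: for i from n down to 1, find the cell of Q containing i, remove the entry at that cell from P, and reverse-bump it up through P; the value ejected from row 1 is w(i).

Step i=7: Q has 7 at row 1, column 4; remove that cell from P, ejecting 6. So w(7) = 6. P is now [[1, 2, 4], [3], [5], [7]].
Step i=6: Q has 6 at row 1, column 3; remove that cell from P, ejecting 4. So w(6) = 4. P is now [[1, 2], [3], [5], [7]].
Step i=5: Q has 5 at row 1, column 2; remove that cell from P, ejecting 2. So w(5) = 2. P is now [[1], [3], [5], [7]].
Step i=4: Q has 4 at row 4, column 1; remove 7 from row 4 of P and reverse-bump: 7 enters row 3 and ejects 5; 5 enters row 2 and ejects 3; 3 enters row 1 and ejects 1. So w(4) = 1. P is now [[3], [5], [7]].
Step i=3: Q has 3 at row 3, column 1; remove 7 from row 3 of P and reverse-bump: 7 enters row 2 and ejects 5; 5 enters row 1 and ejects 3. So w(3) = 3. P is now [[5], [7]].
Step i=2: Q has 2 at row 2, column 1; remove 7 from row 2 of P and reverse-bump: 7 enters row 1 and ejects 5. So w(2) = 5. P is now [[7]].
Step i=1: Q has 1 at row 1, column 1; remove that cell from P, ejecting 7. So w(1) = 7. P is now [].

So w = 7 5 3 1 2 4 6.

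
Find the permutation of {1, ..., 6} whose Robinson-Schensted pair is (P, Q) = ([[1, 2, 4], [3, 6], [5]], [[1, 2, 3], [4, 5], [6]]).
Reverse the RSK construction: for i from n down to 1, find the cell of Q containing i, remove the entry at that cell from P, and reverse-bump it up through P; the value ejected from row 1 is w(i).

Step i=6: Q has 6 at row 3, column 1; remove 5 from row 3 of P and reverse-bump: 5 enters row 2 and ejects 3; 3 enters row 1 and ejects 2. So w(6) = 2. P is now [[1, 3, 4], [5, 6]].
Step i=5: Q has 5 at row 2, column 2; remove 6 from row 2 of P and reverse-bump: 6 enters row 1 and ejects 4. So w(5) = 4. P is now [[1, 3, 6], [5]].
Step i=4: Q has 4 at row 2, column 1; remove 5 from row 2 of P and reverse-bump: 5 enters row 1 and ejects 3. So w(4) = 3. P is now [[1, 5, 6]].
Step i=3: Q has 3 at row 1, column 3; remove that cell from P, ejecting 6. So w(3) = 6. P is now [[1, 5]].
Step i=2: Q has 2 at row 1, column 2; remove that cell from P, ejecting 5. So w(2) = 5. P is now [[1]].
Step i=1: Q has 1 at row 1, column 1; remove that cell from P, ejecting 1. So w(1) = 1. P is now [].

So w = 1 5 6 3 4 2.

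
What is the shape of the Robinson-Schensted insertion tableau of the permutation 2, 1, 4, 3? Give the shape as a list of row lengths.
[2, 2]

Row-insert each entry into an empty tableau.

After inserting 2: P = [[2]].
After inserting 1: P = [[1], [2]].
After inserting 4: P = [[1, 4], [2]].
After inserting 3: P = [[1, 3], [2, 4]].

The final insertion tableau P = [[1, 3], [2, 4]] has shape [2, 2].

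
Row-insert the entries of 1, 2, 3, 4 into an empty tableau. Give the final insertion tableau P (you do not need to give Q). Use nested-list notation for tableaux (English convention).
P = [[1, 2, 3, 4]]

After inserting 1: P = [[1]].
After inserting 2: P = [[1, 2]].
After inserting 3: P = [[1, 2, 3]].
After inserting 4: P = [[1, 2, 3, 4]].

So P = [[1, 2, 3, 4]].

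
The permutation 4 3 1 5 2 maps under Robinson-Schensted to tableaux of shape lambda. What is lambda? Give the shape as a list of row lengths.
[2, 2, 1]

RSK row insertion gives P = [[1, 2], [3, 5], [4]], which has shape [2, 2, 1].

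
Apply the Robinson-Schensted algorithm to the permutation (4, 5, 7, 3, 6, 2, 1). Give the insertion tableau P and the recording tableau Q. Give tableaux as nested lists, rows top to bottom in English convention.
Insert each entry of the permutation into P by Schensted row insertion, recording in Q the position of each new cell.

Insert 4: appended to row 1. P = [[4]].
Insert 5: appended to row 1. P = [[4, 5]].
Insert 7: appended to row 1. P = [[4, 5, 7]].
Insert 3: 3 bumps 4 from row 1; 4 starts row 2. P = [[3, 5, 7], [4]].
Insert 6: 6 bumps 7 from row 1; 7 appends to row 2. P = [[3, 5, 6], [4, 7]].
Insert 2: 2 bumps 3 from row 1; 3 bumps 4 from row 2; 4 starts row 3. P = [[2, 5, 6], [3, 7], [4]].
Insert 1: 1 bumps 2 from row 1; 2 bumps 3 from row 2; 3 bumps 4 from row 3; 4 starts row 4. P = [[1, 5, 6], [2, 7], [3], [4]].

So P = [[1, 5, 6], [2, 7], [3], [4]], Q = [[1, 2, 3], [4, 5], [6], [7]].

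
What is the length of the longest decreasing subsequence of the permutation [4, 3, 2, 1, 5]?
4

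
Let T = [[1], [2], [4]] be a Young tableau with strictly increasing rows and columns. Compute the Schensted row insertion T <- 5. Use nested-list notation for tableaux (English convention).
5 is larger than every entry of row 1, so it is appended to row 1. The new tableau is [[1, 5], [2], [4]].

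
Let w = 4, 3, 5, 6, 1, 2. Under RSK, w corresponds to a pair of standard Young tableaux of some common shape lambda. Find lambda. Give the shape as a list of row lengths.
[3, 2, 1]

Row-insert each entry into an empty tableau.

After inserting 4: P = [[4]].
After inserting 3: P = [[3], [4]].
After inserting 5: P = [[3, 5], [4]].
After inserting 6: P = [[3, 5, 6], [4]].
After inserting 1: P = [[1, 5, 6], [3], [4]].
After inserting 2: P = [[1, 2, 6], [3, 5], [4]].

The final insertion tableau P = [[1, 2, 6], [3, 5], [4]] has shape [3, 2, 1].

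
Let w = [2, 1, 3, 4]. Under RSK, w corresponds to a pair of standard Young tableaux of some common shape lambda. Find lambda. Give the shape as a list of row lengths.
Row-insert each entry into an empty tableau.

After inserting 2: P = [[2]].
After inserting 1: P = [[1], [2]].
After inserting 3: P = [[1, 3], [2]].
After inserting 4: P = [[1, 3, 4], [2]].

The final insertion tableau P = [[1, 3, 4], [2]] has shape [3, 1].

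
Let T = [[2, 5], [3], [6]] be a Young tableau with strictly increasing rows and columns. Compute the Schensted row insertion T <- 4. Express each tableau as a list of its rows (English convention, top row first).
In row 1, 4 replaces 5 (the leftmost entry greater than 4); 5 is bumped to row 2. 5 is appended to row 2. The new tableau is [[2, 4], [3, 5], [6]].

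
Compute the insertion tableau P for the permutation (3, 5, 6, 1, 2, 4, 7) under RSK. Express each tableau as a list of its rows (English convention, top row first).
P = [[1, 2, 4, 7], [3, 5, 6]]

Insert 3: appended to row 1. P = [[3]].
Insert 5: appended to row 1. P = [[3, 5]].
Insert 6: appended to row 1. P = [[3, 5, 6]].
Insert 1: 1 bumps 3 from row 1; 3 starts row 2. P = [[1, 5, 6], [3]].
Insert 2: 2 bumps 5 from row 1; 5 appends to row 2. P = [[1, 2, 6], [3, 5]].
Insert 4: 4 bumps 6 from row 1; 6 appends to row 2. P = [[1, 2, 4], [3, 5, 6]].
Insert 7: appended to row 1. P = [[1, 2, 4, 7], [3, 5, 6]].

So P = [[1, 2, 4, 7], [3, 5, 6]].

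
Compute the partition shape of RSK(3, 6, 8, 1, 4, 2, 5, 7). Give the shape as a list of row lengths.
Row-insert each entry into an empty tableau.

After inserting 3: P = [[3]].
After inserting 6: P = [[3, 6]].
After inserting 8: P = [[3, 6, 8]].
After inserting 1: P = [[1, 6, 8], [3]].
After inserting 4: P = [[1, 4, 8], [3, 6]].
After inserting 2: P = [[1, 2, 8], [3, 4], [6]].
After inserting 5: P = [[1, 2, 5], [3, 4, 8], [6]].
After inserting 7: P = [[1, 2, 5, 7], [3, 4, 8], [6]].

The final insertion tableau P = [[1, 2, 5, 7], [3, 4, 8], [6]] has shape [4, 3, 1].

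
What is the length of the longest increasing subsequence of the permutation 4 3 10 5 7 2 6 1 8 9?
5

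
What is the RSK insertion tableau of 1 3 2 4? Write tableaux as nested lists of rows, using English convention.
P = [[1, 2, 4], [3]]

Insert 1: appended to row 1. P = [[1]].
Insert 3: appended to row 1. P = [[1, 3]].
Insert 2: 2 bumps 3 from row 1; 3 starts row 2. P = [[1, 2], [3]].
Insert 4: appended to row 1. P = [[1, 2, 4], [3]].

So P = [[1, 2, 4], [3]].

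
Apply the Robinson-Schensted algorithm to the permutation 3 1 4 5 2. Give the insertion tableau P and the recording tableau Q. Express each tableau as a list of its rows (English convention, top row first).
Insert each entry of the permutation into P by Schensted row insertion, recording in Q the position of each new cell.

Insert 3: appended to row 1. P = [[3]].
Insert 1: 1 bumps 3 from row 1; 3 starts row 2. P = [[1], [3]].
Insert 4: appended to row 1. P = [[1, 4], [3]].
Insert 5: appended to row 1. P = [[1, 4, 5], [3]].
Insert 2: 2 bumps 4 from row 1; 4 appends to row 2. P = [[1, 2, 5], [3, 4]].

So P = [[1, 2, 5], [3, 4]], Q = [[1, 3, 4], [2, 5]].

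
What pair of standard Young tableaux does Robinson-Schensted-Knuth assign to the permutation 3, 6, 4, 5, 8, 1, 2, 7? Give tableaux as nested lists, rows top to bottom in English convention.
Insert each entry of the permutation into P by Schensted row insertion, recording in Q the position of each new cell.

After inserting 3: P = [[3]].
After inserting 6: P = [[3, 6]].
After inserting 4: P = [[3, 4], [6]].
After inserting 5: P = [[3, 4, 5], [6]].
After inserting 8: P = [[3, 4, 5, 8], [6]].
After inserting 1: P = [[1, 4, 5, 8], [3], [6]].
After inserting 2: P = [[1, 2, 5, 8], [3, 4], [6]].
After inserting 7: P = [[1, 2, 5, 7], [3, 4, 8], [6]].

So P = [[1, 2, 5, 7], [3, 4, 8], [6]], Q = [[1, 2, 4, 5], [3, 7, 8], [6]].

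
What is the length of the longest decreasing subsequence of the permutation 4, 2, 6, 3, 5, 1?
3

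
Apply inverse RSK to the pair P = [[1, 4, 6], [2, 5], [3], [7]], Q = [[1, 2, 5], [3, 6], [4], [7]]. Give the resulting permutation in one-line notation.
Reverse the RSK construction: for i from n down to 1, find the cell of Q containing i, remove the entry at that cell from P, and reverse-bump it up through P; the value ejected from row 1 is w(i).

Step i=7: Q has 7 at row 4, column 1; remove 7 from row 4 of P and reverse-bump: 7 enters row 3 and ejects 3; 3 enters row 2 and ejects 2; 2 enters row 1 and ejects 1. So w(7) = 1. P is now [[2, 4, 6], [3, 5], [7]].
Step i=6: Q has 6 at row 2, column 2; remove 5 from row 2 of P and reverse-bump: 5 enters row 1 and ejects 4. So w(6) = 4. P is now [[2, 5, 6], [3], [7]].
Step i=5: Q has 5 at row 1, column 3; remove that cell from P, ejecting 6. So w(5) = 6. P is now [[2, 5], [3], [7]].
Step i=4: Q has 4 at row 3, column 1; remove 7 from row 3 of P and reverse-bump: 7 enters row 2 and ejects 3; 3 enters row 1 and ejects 2. So w(4) = 2. P is now [[3, 5], [7]].
Step i=3: Q has 3 at row 2, column 1; remove 7 from row 2 of P and reverse-bump: 7 enters row 1 and ejects 5. So w(3) = 5. P is now [[3, 7]].
Step i=2: Q has 2 at row 1, column 2; remove that cell from P, ejecting 7. So w(2) = 7. P is now [[3]].
Step i=1: Q has 1 at row 1, column 1; remove that cell from P, ejecting 3. So w(1) = 3. P is now [].

So w = 3 7 5 2 6 4 1.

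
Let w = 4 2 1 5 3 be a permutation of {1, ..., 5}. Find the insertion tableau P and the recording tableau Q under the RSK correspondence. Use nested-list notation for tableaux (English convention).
P = [[1, 3], [2, 5], [4]], Q = [[1, 4], [2, 5], [3]]

Insert each entry of the permutation into P by Schensted row insertion, recording in Q the position of each new cell.

Insert 4: appended to row 1. P = [[4]].
Insert 2: 2 bumps 4 from row 1; 4 starts row 2. P = [[2], [4]].
Insert 1: 1 bumps 2 from row 1; 2 bumps 4 from row 2; 4 starts row 3. P = [[1], [2], [4]].
Insert 5: appended to row 1. P = [[1, 5], [2], [4]].
Insert 3: 3 bumps 5 from row 1; 5 appends to row 2. P = [[1, 3], [2, 5], [4]].

So P = [[1, 3], [2, 5], [4]], Q = [[1, 4], [2, 5], [3]].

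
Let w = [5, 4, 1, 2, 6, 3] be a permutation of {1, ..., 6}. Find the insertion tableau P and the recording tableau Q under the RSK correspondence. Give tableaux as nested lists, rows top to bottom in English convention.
Insert each entry of the permutation into P by Schensted row insertion, recording in Q the position of each new cell.

Insert 5: appended to row 1. P = [[5]], Q = [[1]].
Insert 4: 4 bumps 5 from row 1; 5 starts row 2. P = [[4], [5]], Q = [[1], [2]].
Insert 1: 1 bumps 4 from row 1; 4 bumps 5 from row 2; 5 starts row 3. P = [[1], [4], [5]], Q = [[1], [2], [3]].
Insert 2: appended to row 1. P = [[1, 2], [4], [5]], Q = [[1, 4], [2], [3]].
Insert 6: appended to row 1. P = [[1, 2, 6], [4], [5]], Q = [[1, 4, 5], [2], [3]].
Insert 3: 3 bumps 6 from row 1; 6 appends to row 2. P = [[1, 2, 3], [4, 6], [5]], Q = [[1, 4, 5], [2, 6], [3]].

So P = [[1, 2, 3], [4, 6], [5]], Q = [[1, 4, 5], [2, 6], [3]].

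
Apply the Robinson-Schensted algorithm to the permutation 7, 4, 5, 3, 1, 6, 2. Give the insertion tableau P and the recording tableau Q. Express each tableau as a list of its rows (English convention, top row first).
P = [[1, 2, 6], [3, 5], [4], [7]], Q = [[1, 3, 6], [2, 7], [4], [5]]

Insert each entry of the permutation into P by Schensted row insertion, recording in Q the position of each new cell.

Insert 7: appended to row 1. P = [[7]], Q = [[1]].
Insert 4: 4 bumps 7 from row 1; 7 starts row 2. P = [[4], [7]], Q = [[1], [2]].
Insert 5: appended to row 1. P = [[4, 5], [7]], Q = [[1, 3], [2]].
Insert 3: 3 bumps 4 from row 1; 4 bumps 7 from row 2; 7 starts row 3. P = [[3, 5], [4], [7]], Q = [[1, 3], [2], [4]].
Insert 1: 1 bumps 3 from row 1; 3 bumps 4 from row 2; 4 bumps 7 from row 3; 7 starts row 4. P = [[1, 5], [3], [4], [7]], Q = [[1, 3], [2], [4], [5]].
Insert 6: appended to row 1. P = [[1, 5, 6], [3], [4], [7]], Q = [[1, 3, 6], [2], [4], [5]].
Insert 2: 2 bumps 5 from row 1; 5 appends to row 2. P = [[1, 2, 6], [3, 5], [4], [7]], Q = [[1, 3, 6], [2, 7], [4], [5]].

So P = [[1, 2, 6], [3, 5], [4], [7]], Q = [[1, 3, 6], [2, 7], [4], [5]].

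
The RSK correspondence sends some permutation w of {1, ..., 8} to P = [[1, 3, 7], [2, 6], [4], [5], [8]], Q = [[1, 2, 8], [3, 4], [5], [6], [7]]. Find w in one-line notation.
5 8 2 6 4 3 1 7

Reverse the RSK construction: for i from n down to 1, find the cell of Q containing i, remove the entry at that cell from P, and reverse-bump it up through P; the value ejected from row 1 is w(i).

Step i=8: Q has 8 at row 1, column 3; remove that cell from P, ejecting 7. So w(8) = 7. P is now [[1, 3], [2, 6], [4], [5], [8]].
Step i=7: Q has 7 at row 5, column 1; remove 8 from row 5 of P and reverse-bump: 8 enters row 4 and ejects 5; 5 enters row 3 and ejects 4; 4 enters row 2 and ejects 2; 2 enters row 1 and ejects 1. So w(7) = 1. P is now [[2, 3], [4, 6], [5], [8]].
Step i=6: Q has 6 at row 4, column 1; remove 8 from row 4 of P and reverse-bump: 8 enters row 3 and ejects 5; 5 enters row 2 and ejects 4; 4 enters row 1 and ejects 3. So w(6) = 3. P is now [[2, 4], [5, 6], [8]].
Step i=5: Q has 5 at row 3, column 1; remove 8 from row 3 of P and reverse-bump: 8 enters row 2 and ejects 6; 6 enters row 1 and ejects 4. So w(5) = 4. P is now [[2, 6], [5, 8]].
Step i=4: Q has 4 at row 2, column 2; remove 8 from row 2 of P and reverse-bump: 8 enters row 1 and ejects 6. So w(4) = 6. P is now [[2, 8], [5]].
Step i=3: Q has 3 at row 2, column 1; remove 5 from row 2 of P and reverse-bump: 5 enters row 1 and ejects 2. So w(3) = 2. P is now [[5, 8]].
Step i=2: Q has 2 at row 1, column 2; remove that cell from P, ejecting 8. So w(2) = 8. P is now [[5]].
Step i=1: Q has 1 at row 1, column 1; remove that cell from P, ejecting 5. So w(1) = 5. P is now [].

So w = 5 8 2 6 4 3 1 7.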